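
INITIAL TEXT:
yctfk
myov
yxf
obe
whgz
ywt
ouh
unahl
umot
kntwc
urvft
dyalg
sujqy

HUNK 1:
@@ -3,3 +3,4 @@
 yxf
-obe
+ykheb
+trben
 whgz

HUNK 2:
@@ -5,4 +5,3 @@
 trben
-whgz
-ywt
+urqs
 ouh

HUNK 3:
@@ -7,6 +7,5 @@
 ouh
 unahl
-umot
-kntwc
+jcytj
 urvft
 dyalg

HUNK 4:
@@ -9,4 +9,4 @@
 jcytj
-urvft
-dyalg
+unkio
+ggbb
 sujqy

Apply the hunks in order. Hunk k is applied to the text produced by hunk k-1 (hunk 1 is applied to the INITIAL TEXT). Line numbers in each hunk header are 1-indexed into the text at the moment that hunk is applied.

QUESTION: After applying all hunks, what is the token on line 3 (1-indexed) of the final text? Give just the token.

Hunk 1: at line 3 remove [obe] add [ykheb,trben] -> 14 lines: yctfk myov yxf ykheb trben whgz ywt ouh unahl umot kntwc urvft dyalg sujqy
Hunk 2: at line 5 remove [whgz,ywt] add [urqs] -> 13 lines: yctfk myov yxf ykheb trben urqs ouh unahl umot kntwc urvft dyalg sujqy
Hunk 3: at line 7 remove [umot,kntwc] add [jcytj] -> 12 lines: yctfk myov yxf ykheb trben urqs ouh unahl jcytj urvft dyalg sujqy
Hunk 4: at line 9 remove [urvft,dyalg] add [unkio,ggbb] -> 12 lines: yctfk myov yxf ykheb trben urqs ouh unahl jcytj unkio ggbb sujqy
Final line 3: yxf

Answer: yxf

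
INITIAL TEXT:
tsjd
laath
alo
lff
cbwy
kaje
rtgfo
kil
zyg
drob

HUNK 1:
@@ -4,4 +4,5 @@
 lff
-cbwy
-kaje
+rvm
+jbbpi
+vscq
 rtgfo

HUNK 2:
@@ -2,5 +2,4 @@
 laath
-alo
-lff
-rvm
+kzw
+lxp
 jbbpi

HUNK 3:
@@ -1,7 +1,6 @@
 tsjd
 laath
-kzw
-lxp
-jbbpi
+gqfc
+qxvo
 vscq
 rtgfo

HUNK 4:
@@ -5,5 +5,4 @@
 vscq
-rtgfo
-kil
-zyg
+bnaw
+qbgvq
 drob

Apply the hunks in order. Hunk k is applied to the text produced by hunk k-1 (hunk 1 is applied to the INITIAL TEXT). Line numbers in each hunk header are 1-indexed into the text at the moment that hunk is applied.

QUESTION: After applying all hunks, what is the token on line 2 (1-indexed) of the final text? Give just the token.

Answer: laath

Derivation:
Hunk 1: at line 4 remove [cbwy,kaje] add [rvm,jbbpi,vscq] -> 11 lines: tsjd laath alo lff rvm jbbpi vscq rtgfo kil zyg drob
Hunk 2: at line 2 remove [alo,lff,rvm] add [kzw,lxp] -> 10 lines: tsjd laath kzw lxp jbbpi vscq rtgfo kil zyg drob
Hunk 3: at line 1 remove [kzw,lxp,jbbpi] add [gqfc,qxvo] -> 9 lines: tsjd laath gqfc qxvo vscq rtgfo kil zyg drob
Hunk 4: at line 5 remove [rtgfo,kil,zyg] add [bnaw,qbgvq] -> 8 lines: tsjd laath gqfc qxvo vscq bnaw qbgvq drob
Final line 2: laath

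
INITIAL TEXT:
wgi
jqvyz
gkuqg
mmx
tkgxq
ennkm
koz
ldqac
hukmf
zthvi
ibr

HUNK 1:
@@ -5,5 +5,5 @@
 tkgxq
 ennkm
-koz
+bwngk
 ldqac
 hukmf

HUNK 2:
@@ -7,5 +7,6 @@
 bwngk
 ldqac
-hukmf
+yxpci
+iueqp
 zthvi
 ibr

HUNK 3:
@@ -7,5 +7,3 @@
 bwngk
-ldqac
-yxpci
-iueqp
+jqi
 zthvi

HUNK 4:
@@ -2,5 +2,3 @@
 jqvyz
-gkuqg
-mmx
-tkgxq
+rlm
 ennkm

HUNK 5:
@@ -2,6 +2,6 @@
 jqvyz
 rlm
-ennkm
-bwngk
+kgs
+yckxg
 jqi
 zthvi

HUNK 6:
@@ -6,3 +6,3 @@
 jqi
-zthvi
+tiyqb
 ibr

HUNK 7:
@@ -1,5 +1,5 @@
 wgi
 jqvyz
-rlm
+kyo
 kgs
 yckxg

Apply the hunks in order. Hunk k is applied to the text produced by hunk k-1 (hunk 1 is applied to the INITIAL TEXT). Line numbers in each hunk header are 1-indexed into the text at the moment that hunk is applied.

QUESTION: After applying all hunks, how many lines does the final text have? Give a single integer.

Answer: 8

Derivation:
Hunk 1: at line 5 remove [koz] add [bwngk] -> 11 lines: wgi jqvyz gkuqg mmx tkgxq ennkm bwngk ldqac hukmf zthvi ibr
Hunk 2: at line 7 remove [hukmf] add [yxpci,iueqp] -> 12 lines: wgi jqvyz gkuqg mmx tkgxq ennkm bwngk ldqac yxpci iueqp zthvi ibr
Hunk 3: at line 7 remove [ldqac,yxpci,iueqp] add [jqi] -> 10 lines: wgi jqvyz gkuqg mmx tkgxq ennkm bwngk jqi zthvi ibr
Hunk 4: at line 2 remove [gkuqg,mmx,tkgxq] add [rlm] -> 8 lines: wgi jqvyz rlm ennkm bwngk jqi zthvi ibr
Hunk 5: at line 2 remove [ennkm,bwngk] add [kgs,yckxg] -> 8 lines: wgi jqvyz rlm kgs yckxg jqi zthvi ibr
Hunk 6: at line 6 remove [zthvi] add [tiyqb] -> 8 lines: wgi jqvyz rlm kgs yckxg jqi tiyqb ibr
Hunk 7: at line 1 remove [rlm] add [kyo] -> 8 lines: wgi jqvyz kyo kgs yckxg jqi tiyqb ibr
Final line count: 8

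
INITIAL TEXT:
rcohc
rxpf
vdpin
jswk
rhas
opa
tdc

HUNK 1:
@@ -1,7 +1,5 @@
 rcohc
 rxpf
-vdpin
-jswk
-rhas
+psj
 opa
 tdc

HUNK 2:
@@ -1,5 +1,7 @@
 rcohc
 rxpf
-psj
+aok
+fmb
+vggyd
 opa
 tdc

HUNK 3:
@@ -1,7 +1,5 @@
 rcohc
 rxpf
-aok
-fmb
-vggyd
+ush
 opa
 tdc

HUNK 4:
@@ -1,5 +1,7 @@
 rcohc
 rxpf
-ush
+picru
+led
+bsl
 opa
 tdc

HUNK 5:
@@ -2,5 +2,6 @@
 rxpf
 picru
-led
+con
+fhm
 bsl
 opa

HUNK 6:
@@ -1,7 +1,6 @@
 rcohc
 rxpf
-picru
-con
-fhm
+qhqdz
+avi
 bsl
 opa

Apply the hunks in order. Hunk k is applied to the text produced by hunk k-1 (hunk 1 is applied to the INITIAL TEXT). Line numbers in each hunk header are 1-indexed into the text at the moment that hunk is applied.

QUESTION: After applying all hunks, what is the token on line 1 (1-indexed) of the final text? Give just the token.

Answer: rcohc

Derivation:
Hunk 1: at line 1 remove [vdpin,jswk,rhas] add [psj] -> 5 lines: rcohc rxpf psj opa tdc
Hunk 2: at line 1 remove [psj] add [aok,fmb,vggyd] -> 7 lines: rcohc rxpf aok fmb vggyd opa tdc
Hunk 3: at line 1 remove [aok,fmb,vggyd] add [ush] -> 5 lines: rcohc rxpf ush opa tdc
Hunk 4: at line 1 remove [ush] add [picru,led,bsl] -> 7 lines: rcohc rxpf picru led bsl opa tdc
Hunk 5: at line 2 remove [led] add [con,fhm] -> 8 lines: rcohc rxpf picru con fhm bsl opa tdc
Hunk 6: at line 1 remove [picru,con,fhm] add [qhqdz,avi] -> 7 lines: rcohc rxpf qhqdz avi bsl opa tdc
Final line 1: rcohc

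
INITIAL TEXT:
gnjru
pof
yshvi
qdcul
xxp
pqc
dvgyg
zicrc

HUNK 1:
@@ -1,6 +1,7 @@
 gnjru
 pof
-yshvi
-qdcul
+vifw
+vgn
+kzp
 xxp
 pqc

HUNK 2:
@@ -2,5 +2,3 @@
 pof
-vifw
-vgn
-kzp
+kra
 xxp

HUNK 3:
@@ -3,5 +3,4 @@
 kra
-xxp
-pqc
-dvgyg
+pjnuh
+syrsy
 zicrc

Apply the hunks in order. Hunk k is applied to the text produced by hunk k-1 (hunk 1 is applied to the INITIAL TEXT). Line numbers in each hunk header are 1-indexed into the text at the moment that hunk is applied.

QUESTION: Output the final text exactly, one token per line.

Answer: gnjru
pof
kra
pjnuh
syrsy
zicrc

Derivation:
Hunk 1: at line 1 remove [yshvi,qdcul] add [vifw,vgn,kzp] -> 9 lines: gnjru pof vifw vgn kzp xxp pqc dvgyg zicrc
Hunk 2: at line 2 remove [vifw,vgn,kzp] add [kra] -> 7 lines: gnjru pof kra xxp pqc dvgyg zicrc
Hunk 3: at line 3 remove [xxp,pqc,dvgyg] add [pjnuh,syrsy] -> 6 lines: gnjru pof kra pjnuh syrsy zicrc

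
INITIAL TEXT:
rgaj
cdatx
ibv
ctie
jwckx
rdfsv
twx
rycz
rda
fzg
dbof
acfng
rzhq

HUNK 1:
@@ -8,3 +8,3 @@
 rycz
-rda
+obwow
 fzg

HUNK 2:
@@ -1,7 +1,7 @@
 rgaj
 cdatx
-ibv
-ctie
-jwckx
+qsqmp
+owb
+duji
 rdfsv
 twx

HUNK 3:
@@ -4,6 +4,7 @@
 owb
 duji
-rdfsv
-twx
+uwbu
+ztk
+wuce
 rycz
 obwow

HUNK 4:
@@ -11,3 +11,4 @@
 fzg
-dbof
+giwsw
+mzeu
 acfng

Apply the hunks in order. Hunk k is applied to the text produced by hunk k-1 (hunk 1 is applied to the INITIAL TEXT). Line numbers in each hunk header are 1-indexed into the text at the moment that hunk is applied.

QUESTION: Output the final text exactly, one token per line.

Hunk 1: at line 8 remove [rda] add [obwow] -> 13 lines: rgaj cdatx ibv ctie jwckx rdfsv twx rycz obwow fzg dbof acfng rzhq
Hunk 2: at line 1 remove [ibv,ctie,jwckx] add [qsqmp,owb,duji] -> 13 lines: rgaj cdatx qsqmp owb duji rdfsv twx rycz obwow fzg dbof acfng rzhq
Hunk 3: at line 4 remove [rdfsv,twx] add [uwbu,ztk,wuce] -> 14 lines: rgaj cdatx qsqmp owb duji uwbu ztk wuce rycz obwow fzg dbof acfng rzhq
Hunk 4: at line 11 remove [dbof] add [giwsw,mzeu] -> 15 lines: rgaj cdatx qsqmp owb duji uwbu ztk wuce rycz obwow fzg giwsw mzeu acfng rzhq

Answer: rgaj
cdatx
qsqmp
owb
duji
uwbu
ztk
wuce
rycz
obwow
fzg
giwsw
mzeu
acfng
rzhq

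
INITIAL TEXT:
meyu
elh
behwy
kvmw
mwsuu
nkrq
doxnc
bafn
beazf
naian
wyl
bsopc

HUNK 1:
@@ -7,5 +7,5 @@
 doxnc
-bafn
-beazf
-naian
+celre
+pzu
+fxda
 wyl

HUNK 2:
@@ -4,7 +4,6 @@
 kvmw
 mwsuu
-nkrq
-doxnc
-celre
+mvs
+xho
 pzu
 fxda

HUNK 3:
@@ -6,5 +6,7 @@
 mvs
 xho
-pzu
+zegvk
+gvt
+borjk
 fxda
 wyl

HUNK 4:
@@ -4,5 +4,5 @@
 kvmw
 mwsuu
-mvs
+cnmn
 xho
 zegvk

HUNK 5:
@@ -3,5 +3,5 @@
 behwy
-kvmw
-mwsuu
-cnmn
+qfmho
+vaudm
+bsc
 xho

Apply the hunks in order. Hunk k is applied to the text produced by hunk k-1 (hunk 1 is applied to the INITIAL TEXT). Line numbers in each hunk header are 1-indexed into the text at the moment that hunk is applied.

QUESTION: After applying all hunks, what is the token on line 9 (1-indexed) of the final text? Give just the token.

Hunk 1: at line 7 remove [bafn,beazf,naian] add [celre,pzu,fxda] -> 12 lines: meyu elh behwy kvmw mwsuu nkrq doxnc celre pzu fxda wyl bsopc
Hunk 2: at line 4 remove [nkrq,doxnc,celre] add [mvs,xho] -> 11 lines: meyu elh behwy kvmw mwsuu mvs xho pzu fxda wyl bsopc
Hunk 3: at line 6 remove [pzu] add [zegvk,gvt,borjk] -> 13 lines: meyu elh behwy kvmw mwsuu mvs xho zegvk gvt borjk fxda wyl bsopc
Hunk 4: at line 4 remove [mvs] add [cnmn] -> 13 lines: meyu elh behwy kvmw mwsuu cnmn xho zegvk gvt borjk fxda wyl bsopc
Hunk 5: at line 3 remove [kvmw,mwsuu,cnmn] add [qfmho,vaudm,bsc] -> 13 lines: meyu elh behwy qfmho vaudm bsc xho zegvk gvt borjk fxda wyl bsopc
Final line 9: gvt

Answer: gvt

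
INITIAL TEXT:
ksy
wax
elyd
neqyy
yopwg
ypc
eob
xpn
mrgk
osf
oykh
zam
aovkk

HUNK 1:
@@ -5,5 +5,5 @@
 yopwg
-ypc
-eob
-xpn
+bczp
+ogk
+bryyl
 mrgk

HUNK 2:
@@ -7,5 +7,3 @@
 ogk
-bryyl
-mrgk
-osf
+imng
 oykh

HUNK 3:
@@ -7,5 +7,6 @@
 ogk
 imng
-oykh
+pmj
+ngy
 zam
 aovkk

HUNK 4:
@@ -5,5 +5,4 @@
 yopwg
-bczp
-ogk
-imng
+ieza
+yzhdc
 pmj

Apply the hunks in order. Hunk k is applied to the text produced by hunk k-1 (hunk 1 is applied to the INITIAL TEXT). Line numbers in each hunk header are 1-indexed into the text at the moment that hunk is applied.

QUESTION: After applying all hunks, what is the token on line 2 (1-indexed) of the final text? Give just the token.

Hunk 1: at line 5 remove [ypc,eob,xpn] add [bczp,ogk,bryyl] -> 13 lines: ksy wax elyd neqyy yopwg bczp ogk bryyl mrgk osf oykh zam aovkk
Hunk 2: at line 7 remove [bryyl,mrgk,osf] add [imng] -> 11 lines: ksy wax elyd neqyy yopwg bczp ogk imng oykh zam aovkk
Hunk 3: at line 7 remove [oykh] add [pmj,ngy] -> 12 lines: ksy wax elyd neqyy yopwg bczp ogk imng pmj ngy zam aovkk
Hunk 4: at line 5 remove [bczp,ogk,imng] add [ieza,yzhdc] -> 11 lines: ksy wax elyd neqyy yopwg ieza yzhdc pmj ngy zam aovkk
Final line 2: wax

Answer: wax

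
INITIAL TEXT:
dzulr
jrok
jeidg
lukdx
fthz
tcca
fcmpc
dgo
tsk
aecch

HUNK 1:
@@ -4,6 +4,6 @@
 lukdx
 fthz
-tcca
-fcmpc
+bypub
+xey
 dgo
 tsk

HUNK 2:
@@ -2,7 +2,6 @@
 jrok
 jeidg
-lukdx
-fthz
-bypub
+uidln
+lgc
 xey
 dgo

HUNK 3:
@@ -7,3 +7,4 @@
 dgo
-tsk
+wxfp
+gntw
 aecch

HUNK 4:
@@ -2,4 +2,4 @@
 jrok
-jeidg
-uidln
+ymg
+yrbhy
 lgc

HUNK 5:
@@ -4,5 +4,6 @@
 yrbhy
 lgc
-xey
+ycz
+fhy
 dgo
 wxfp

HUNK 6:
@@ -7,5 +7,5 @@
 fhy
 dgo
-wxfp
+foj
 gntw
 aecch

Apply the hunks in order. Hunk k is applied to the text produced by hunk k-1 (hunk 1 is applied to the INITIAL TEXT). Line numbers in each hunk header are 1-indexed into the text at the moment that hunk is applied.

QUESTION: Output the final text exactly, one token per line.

Hunk 1: at line 4 remove [tcca,fcmpc] add [bypub,xey] -> 10 lines: dzulr jrok jeidg lukdx fthz bypub xey dgo tsk aecch
Hunk 2: at line 2 remove [lukdx,fthz,bypub] add [uidln,lgc] -> 9 lines: dzulr jrok jeidg uidln lgc xey dgo tsk aecch
Hunk 3: at line 7 remove [tsk] add [wxfp,gntw] -> 10 lines: dzulr jrok jeidg uidln lgc xey dgo wxfp gntw aecch
Hunk 4: at line 2 remove [jeidg,uidln] add [ymg,yrbhy] -> 10 lines: dzulr jrok ymg yrbhy lgc xey dgo wxfp gntw aecch
Hunk 5: at line 4 remove [xey] add [ycz,fhy] -> 11 lines: dzulr jrok ymg yrbhy lgc ycz fhy dgo wxfp gntw aecch
Hunk 6: at line 7 remove [wxfp] add [foj] -> 11 lines: dzulr jrok ymg yrbhy lgc ycz fhy dgo foj gntw aecch

Answer: dzulr
jrok
ymg
yrbhy
lgc
ycz
fhy
dgo
foj
gntw
aecch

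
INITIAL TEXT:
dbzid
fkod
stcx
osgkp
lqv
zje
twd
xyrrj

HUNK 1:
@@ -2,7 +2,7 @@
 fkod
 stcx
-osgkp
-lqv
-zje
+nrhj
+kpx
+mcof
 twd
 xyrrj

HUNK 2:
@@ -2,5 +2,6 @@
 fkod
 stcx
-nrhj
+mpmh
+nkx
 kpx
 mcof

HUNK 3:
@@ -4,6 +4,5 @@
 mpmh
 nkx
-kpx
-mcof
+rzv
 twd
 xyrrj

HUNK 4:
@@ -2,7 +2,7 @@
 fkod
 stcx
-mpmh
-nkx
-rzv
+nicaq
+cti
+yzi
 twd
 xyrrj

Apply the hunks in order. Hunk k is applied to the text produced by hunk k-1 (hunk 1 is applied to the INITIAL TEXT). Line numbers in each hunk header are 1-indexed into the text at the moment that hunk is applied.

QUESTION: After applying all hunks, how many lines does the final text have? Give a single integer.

Hunk 1: at line 2 remove [osgkp,lqv,zje] add [nrhj,kpx,mcof] -> 8 lines: dbzid fkod stcx nrhj kpx mcof twd xyrrj
Hunk 2: at line 2 remove [nrhj] add [mpmh,nkx] -> 9 lines: dbzid fkod stcx mpmh nkx kpx mcof twd xyrrj
Hunk 3: at line 4 remove [kpx,mcof] add [rzv] -> 8 lines: dbzid fkod stcx mpmh nkx rzv twd xyrrj
Hunk 4: at line 2 remove [mpmh,nkx,rzv] add [nicaq,cti,yzi] -> 8 lines: dbzid fkod stcx nicaq cti yzi twd xyrrj
Final line count: 8

Answer: 8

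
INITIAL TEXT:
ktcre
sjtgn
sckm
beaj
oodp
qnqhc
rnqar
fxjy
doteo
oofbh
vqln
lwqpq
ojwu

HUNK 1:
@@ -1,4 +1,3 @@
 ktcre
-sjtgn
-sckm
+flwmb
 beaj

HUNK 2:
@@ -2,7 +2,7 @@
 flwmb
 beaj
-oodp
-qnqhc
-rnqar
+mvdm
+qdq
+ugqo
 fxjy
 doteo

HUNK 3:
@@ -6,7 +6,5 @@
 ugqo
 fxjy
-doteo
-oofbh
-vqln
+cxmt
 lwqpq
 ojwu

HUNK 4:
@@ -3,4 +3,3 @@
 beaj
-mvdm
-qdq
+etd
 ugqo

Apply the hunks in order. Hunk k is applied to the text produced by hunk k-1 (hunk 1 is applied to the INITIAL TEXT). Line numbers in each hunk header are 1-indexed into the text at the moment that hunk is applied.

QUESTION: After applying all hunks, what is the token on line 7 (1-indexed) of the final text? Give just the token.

Hunk 1: at line 1 remove [sjtgn,sckm] add [flwmb] -> 12 lines: ktcre flwmb beaj oodp qnqhc rnqar fxjy doteo oofbh vqln lwqpq ojwu
Hunk 2: at line 2 remove [oodp,qnqhc,rnqar] add [mvdm,qdq,ugqo] -> 12 lines: ktcre flwmb beaj mvdm qdq ugqo fxjy doteo oofbh vqln lwqpq ojwu
Hunk 3: at line 6 remove [doteo,oofbh,vqln] add [cxmt] -> 10 lines: ktcre flwmb beaj mvdm qdq ugqo fxjy cxmt lwqpq ojwu
Hunk 4: at line 3 remove [mvdm,qdq] add [etd] -> 9 lines: ktcre flwmb beaj etd ugqo fxjy cxmt lwqpq ojwu
Final line 7: cxmt

Answer: cxmt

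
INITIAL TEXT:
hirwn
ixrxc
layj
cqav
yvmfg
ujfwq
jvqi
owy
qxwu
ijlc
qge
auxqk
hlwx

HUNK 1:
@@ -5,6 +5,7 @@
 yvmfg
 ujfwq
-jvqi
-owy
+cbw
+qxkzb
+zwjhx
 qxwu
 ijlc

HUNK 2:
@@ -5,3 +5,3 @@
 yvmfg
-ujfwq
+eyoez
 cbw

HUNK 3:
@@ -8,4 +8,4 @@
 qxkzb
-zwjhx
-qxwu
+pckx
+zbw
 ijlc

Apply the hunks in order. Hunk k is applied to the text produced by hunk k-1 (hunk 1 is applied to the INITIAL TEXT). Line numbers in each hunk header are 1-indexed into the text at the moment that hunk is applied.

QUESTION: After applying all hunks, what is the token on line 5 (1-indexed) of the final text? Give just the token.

Answer: yvmfg

Derivation:
Hunk 1: at line 5 remove [jvqi,owy] add [cbw,qxkzb,zwjhx] -> 14 lines: hirwn ixrxc layj cqav yvmfg ujfwq cbw qxkzb zwjhx qxwu ijlc qge auxqk hlwx
Hunk 2: at line 5 remove [ujfwq] add [eyoez] -> 14 lines: hirwn ixrxc layj cqav yvmfg eyoez cbw qxkzb zwjhx qxwu ijlc qge auxqk hlwx
Hunk 3: at line 8 remove [zwjhx,qxwu] add [pckx,zbw] -> 14 lines: hirwn ixrxc layj cqav yvmfg eyoez cbw qxkzb pckx zbw ijlc qge auxqk hlwx
Final line 5: yvmfg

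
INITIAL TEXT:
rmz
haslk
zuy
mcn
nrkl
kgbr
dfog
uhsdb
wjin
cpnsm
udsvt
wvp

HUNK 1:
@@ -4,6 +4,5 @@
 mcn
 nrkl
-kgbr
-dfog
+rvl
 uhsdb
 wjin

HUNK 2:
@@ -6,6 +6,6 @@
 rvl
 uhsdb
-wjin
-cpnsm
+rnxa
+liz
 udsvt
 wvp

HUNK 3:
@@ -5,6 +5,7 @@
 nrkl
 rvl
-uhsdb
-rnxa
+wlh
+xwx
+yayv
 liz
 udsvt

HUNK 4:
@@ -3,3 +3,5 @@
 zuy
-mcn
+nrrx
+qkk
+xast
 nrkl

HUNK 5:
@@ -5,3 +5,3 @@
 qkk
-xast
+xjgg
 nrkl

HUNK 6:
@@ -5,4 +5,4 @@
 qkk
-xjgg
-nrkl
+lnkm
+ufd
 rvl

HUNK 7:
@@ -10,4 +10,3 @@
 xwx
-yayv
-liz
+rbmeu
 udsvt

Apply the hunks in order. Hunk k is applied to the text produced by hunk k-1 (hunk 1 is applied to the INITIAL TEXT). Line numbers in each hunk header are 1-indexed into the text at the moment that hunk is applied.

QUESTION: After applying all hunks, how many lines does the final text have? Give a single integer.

Answer: 13

Derivation:
Hunk 1: at line 4 remove [kgbr,dfog] add [rvl] -> 11 lines: rmz haslk zuy mcn nrkl rvl uhsdb wjin cpnsm udsvt wvp
Hunk 2: at line 6 remove [wjin,cpnsm] add [rnxa,liz] -> 11 lines: rmz haslk zuy mcn nrkl rvl uhsdb rnxa liz udsvt wvp
Hunk 3: at line 5 remove [uhsdb,rnxa] add [wlh,xwx,yayv] -> 12 lines: rmz haslk zuy mcn nrkl rvl wlh xwx yayv liz udsvt wvp
Hunk 4: at line 3 remove [mcn] add [nrrx,qkk,xast] -> 14 lines: rmz haslk zuy nrrx qkk xast nrkl rvl wlh xwx yayv liz udsvt wvp
Hunk 5: at line 5 remove [xast] add [xjgg] -> 14 lines: rmz haslk zuy nrrx qkk xjgg nrkl rvl wlh xwx yayv liz udsvt wvp
Hunk 6: at line 5 remove [xjgg,nrkl] add [lnkm,ufd] -> 14 lines: rmz haslk zuy nrrx qkk lnkm ufd rvl wlh xwx yayv liz udsvt wvp
Hunk 7: at line 10 remove [yayv,liz] add [rbmeu] -> 13 lines: rmz haslk zuy nrrx qkk lnkm ufd rvl wlh xwx rbmeu udsvt wvp
Final line count: 13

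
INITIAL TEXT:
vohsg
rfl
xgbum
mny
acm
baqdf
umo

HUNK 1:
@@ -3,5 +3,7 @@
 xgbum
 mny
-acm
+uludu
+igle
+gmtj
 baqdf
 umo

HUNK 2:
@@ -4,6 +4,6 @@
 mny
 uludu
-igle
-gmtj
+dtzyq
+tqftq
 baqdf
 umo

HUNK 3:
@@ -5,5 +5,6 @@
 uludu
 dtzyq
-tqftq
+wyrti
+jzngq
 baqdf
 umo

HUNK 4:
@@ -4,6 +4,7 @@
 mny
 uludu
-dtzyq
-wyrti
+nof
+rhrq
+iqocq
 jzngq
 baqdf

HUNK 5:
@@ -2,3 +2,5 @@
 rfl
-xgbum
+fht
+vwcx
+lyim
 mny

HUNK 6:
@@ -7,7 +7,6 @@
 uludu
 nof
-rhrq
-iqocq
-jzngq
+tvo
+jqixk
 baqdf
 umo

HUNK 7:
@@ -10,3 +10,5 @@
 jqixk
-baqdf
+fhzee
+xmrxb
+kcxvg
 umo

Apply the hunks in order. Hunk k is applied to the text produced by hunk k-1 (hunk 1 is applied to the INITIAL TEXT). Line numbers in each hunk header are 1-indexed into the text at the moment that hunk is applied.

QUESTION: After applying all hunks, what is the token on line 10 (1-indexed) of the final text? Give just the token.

Answer: jqixk

Derivation:
Hunk 1: at line 3 remove [acm] add [uludu,igle,gmtj] -> 9 lines: vohsg rfl xgbum mny uludu igle gmtj baqdf umo
Hunk 2: at line 4 remove [igle,gmtj] add [dtzyq,tqftq] -> 9 lines: vohsg rfl xgbum mny uludu dtzyq tqftq baqdf umo
Hunk 3: at line 5 remove [tqftq] add [wyrti,jzngq] -> 10 lines: vohsg rfl xgbum mny uludu dtzyq wyrti jzngq baqdf umo
Hunk 4: at line 4 remove [dtzyq,wyrti] add [nof,rhrq,iqocq] -> 11 lines: vohsg rfl xgbum mny uludu nof rhrq iqocq jzngq baqdf umo
Hunk 5: at line 2 remove [xgbum] add [fht,vwcx,lyim] -> 13 lines: vohsg rfl fht vwcx lyim mny uludu nof rhrq iqocq jzngq baqdf umo
Hunk 6: at line 7 remove [rhrq,iqocq,jzngq] add [tvo,jqixk] -> 12 lines: vohsg rfl fht vwcx lyim mny uludu nof tvo jqixk baqdf umo
Hunk 7: at line 10 remove [baqdf] add [fhzee,xmrxb,kcxvg] -> 14 lines: vohsg rfl fht vwcx lyim mny uludu nof tvo jqixk fhzee xmrxb kcxvg umo
Final line 10: jqixk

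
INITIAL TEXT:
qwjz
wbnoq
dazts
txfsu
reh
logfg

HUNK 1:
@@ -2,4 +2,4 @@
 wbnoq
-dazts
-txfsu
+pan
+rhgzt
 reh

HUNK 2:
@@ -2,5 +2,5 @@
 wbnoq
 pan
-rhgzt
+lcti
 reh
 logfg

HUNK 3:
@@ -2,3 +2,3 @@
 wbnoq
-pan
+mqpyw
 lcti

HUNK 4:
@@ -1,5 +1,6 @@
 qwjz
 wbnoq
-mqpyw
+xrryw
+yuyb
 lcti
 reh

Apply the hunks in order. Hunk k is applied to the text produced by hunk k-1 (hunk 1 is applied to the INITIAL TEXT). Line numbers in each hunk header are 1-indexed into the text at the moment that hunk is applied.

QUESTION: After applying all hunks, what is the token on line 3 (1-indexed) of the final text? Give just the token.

Hunk 1: at line 2 remove [dazts,txfsu] add [pan,rhgzt] -> 6 lines: qwjz wbnoq pan rhgzt reh logfg
Hunk 2: at line 2 remove [rhgzt] add [lcti] -> 6 lines: qwjz wbnoq pan lcti reh logfg
Hunk 3: at line 2 remove [pan] add [mqpyw] -> 6 lines: qwjz wbnoq mqpyw lcti reh logfg
Hunk 4: at line 1 remove [mqpyw] add [xrryw,yuyb] -> 7 lines: qwjz wbnoq xrryw yuyb lcti reh logfg
Final line 3: xrryw

Answer: xrryw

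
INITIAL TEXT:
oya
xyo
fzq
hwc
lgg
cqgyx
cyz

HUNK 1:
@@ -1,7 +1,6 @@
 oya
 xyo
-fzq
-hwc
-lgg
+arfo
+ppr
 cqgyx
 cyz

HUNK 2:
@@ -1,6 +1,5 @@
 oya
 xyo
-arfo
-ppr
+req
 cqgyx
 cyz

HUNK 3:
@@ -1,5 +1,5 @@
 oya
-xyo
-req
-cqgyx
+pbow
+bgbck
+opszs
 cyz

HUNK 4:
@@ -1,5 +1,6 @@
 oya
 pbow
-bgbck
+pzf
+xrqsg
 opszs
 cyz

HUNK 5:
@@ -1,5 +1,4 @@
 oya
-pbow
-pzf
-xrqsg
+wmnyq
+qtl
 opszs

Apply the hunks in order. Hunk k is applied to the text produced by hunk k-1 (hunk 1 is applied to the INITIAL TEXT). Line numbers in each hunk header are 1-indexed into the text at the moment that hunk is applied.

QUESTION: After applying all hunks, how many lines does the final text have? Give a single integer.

Answer: 5

Derivation:
Hunk 1: at line 1 remove [fzq,hwc,lgg] add [arfo,ppr] -> 6 lines: oya xyo arfo ppr cqgyx cyz
Hunk 2: at line 1 remove [arfo,ppr] add [req] -> 5 lines: oya xyo req cqgyx cyz
Hunk 3: at line 1 remove [xyo,req,cqgyx] add [pbow,bgbck,opszs] -> 5 lines: oya pbow bgbck opszs cyz
Hunk 4: at line 1 remove [bgbck] add [pzf,xrqsg] -> 6 lines: oya pbow pzf xrqsg opszs cyz
Hunk 5: at line 1 remove [pbow,pzf,xrqsg] add [wmnyq,qtl] -> 5 lines: oya wmnyq qtl opszs cyz
Final line count: 5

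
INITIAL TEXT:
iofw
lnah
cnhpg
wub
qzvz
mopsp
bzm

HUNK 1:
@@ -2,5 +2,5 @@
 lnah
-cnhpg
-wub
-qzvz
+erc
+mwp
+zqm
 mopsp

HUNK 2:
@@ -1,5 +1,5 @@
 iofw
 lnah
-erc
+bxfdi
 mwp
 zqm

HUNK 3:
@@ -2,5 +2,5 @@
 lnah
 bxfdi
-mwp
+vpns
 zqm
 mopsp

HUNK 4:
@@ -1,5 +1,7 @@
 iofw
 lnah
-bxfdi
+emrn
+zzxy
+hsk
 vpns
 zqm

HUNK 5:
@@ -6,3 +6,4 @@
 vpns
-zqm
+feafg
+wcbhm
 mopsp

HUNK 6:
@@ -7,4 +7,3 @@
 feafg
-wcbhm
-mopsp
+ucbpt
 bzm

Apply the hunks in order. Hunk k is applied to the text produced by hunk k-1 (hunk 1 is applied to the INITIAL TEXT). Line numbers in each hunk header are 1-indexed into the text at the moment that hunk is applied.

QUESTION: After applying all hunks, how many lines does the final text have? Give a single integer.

Hunk 1: at line 2 remove [cnhpg,wub,qzvz] add [erc,mwp,zqm] -> 7 lines: iofw lnah erc mwp zqm mopsp bzm
Hunk 2: at line 1 remove [erc] add [bxfdi] -> 7 lines: iofw lnah bxfdi mwp zqm mopsp bzm
Hunk 3: at line 2 remove [mwp] add [vpns] -> 7 lines: iofw lnah bxfdi vpns zqm mopsp bzm
Hunk 4: at line 1 remove [bxfdi] add [emrn,zzxy,hsk] -> 9 lines: iofw lnah emrn zzxy hsk vpns zqm mopsp bzm
Hunk 5: at line 6 remove [zqm] add [feafg,wcbhm] -> 10 lines: iofw lnah emrn zzxy hsk vpns feafg wcbhm mopsp bzm
Hunk 6: at line 7 remove [wcbhm,mopsp] add [ucbpt] -> 9 lines: iofw lnah emrn zzxy hsk vpns feafg ucbpt bzm
Final line count: 9

Answer: 9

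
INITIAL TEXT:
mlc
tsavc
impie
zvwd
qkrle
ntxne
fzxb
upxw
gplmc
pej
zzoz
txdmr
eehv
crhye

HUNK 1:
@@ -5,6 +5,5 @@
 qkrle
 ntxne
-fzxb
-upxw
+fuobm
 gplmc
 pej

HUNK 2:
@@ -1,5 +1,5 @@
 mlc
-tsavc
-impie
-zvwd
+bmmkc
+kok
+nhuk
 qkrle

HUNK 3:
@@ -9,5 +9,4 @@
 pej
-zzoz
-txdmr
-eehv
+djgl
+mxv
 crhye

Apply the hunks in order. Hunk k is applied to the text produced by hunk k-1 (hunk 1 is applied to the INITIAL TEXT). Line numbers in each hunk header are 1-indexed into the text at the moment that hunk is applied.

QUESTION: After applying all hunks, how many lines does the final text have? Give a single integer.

Hunk 1: at line 5 remove [fzxb,upxw] add [fuobm] -> 13 lines: mlc tsavc impie zvwd qkrle ntxne fuobm gplmc pej zzoz txdmr eehv crhye
Hunk 2: at line 1 remove [tsavc,impie,zvwd] add [bmmkc,kok,nhuk] -> 13 lines: mlc bmmkc kok nhuk qkrle ntxne fuobm gplmc pej zzoz txdmr eehv crhye
Hunk 3: at line 9 remove [zzoz,txdmr,eehv] add [djgl,mxv] -> 12 lines: mlc bmmkc kok nhuk qkrle ntxne fuobm gplmc pej djgl mxv crhye
Final line count: 12

Answer: 12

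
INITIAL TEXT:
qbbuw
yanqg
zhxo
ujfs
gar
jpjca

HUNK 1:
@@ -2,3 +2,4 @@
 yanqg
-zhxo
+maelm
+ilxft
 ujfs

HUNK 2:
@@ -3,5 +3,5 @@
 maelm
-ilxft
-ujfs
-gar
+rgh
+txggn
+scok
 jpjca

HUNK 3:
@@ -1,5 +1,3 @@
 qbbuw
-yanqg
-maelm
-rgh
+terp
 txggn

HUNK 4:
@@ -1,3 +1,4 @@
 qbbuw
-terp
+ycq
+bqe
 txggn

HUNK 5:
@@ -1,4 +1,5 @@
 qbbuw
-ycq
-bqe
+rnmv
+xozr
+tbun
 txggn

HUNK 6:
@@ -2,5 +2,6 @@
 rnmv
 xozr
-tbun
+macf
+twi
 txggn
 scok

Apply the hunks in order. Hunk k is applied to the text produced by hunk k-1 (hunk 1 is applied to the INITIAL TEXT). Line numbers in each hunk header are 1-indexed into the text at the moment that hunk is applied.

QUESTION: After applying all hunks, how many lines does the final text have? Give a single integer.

Hunk 1: at line 2 remove [zhxo] add [maelm,ilxft] -> 7 lines: qbbuw yanqg maelm ilxft ujfs gar jpjca
Hunk 2: at line 3 remove [ilxft,ujfs,gar] add [rgh,txggn,scok] -> 7 lines: qbbuw yanqg maelm rgh txggn scok jpjca
Hunk 3: at line 1 remove [yanqg,maelm,rgh] add [terp] -> 5 lines: qbbuw terp txggn scok jpjca
Hunk 4: at line 1 remove [terp] add [ycq,bqe] -> 6 lines: qbbuw ycq bqe txggn scok jpjca
Hunk 5: at line 1 remove [ycq,bqe] add [rnmv,xozr,tbun] -> 7 lines: qbbuw rnmv xozr tbun txggn scok jpjca
Hunk 6: at line 2 remove [tbun] add [macf,twi] -> 8 lines: qbbuw rnmv xozr macf twi txggn scok jpjca
Final line count: 8

Answer: 8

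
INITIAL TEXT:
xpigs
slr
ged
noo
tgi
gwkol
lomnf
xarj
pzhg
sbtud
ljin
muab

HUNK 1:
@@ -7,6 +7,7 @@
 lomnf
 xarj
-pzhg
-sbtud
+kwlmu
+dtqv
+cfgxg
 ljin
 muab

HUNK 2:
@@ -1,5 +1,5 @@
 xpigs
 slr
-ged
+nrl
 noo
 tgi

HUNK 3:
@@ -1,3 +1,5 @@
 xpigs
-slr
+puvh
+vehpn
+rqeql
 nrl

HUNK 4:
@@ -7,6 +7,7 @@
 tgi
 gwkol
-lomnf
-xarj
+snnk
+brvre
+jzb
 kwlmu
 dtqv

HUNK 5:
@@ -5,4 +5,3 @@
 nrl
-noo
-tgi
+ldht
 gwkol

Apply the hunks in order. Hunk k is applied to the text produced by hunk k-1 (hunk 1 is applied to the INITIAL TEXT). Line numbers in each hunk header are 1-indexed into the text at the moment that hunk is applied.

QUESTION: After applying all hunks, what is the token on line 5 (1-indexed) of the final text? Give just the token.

Answer: nrl

Derivation:
Hunk 1: at line 7 remove [pzhg,sbtud] add [kwlmu,dtqv,cfgxg] -> 13 lines: xpigs slr ged noo tgi gwkol lomnf xarj kwlmu dtqv cfgxg ljin muab
Hunk 2: at line 1 remove [ged] add [nrl] -> 13 lines: xpigs slr nrl noo tgi gwkol lomnf xarj kwlmu dtqv cfgxg ljin muab
Hunk 3: at line 1 remove [slr] add [puvh,vehpn,rqeql] -> 15 lines: xpigs puvh vehpn rqeql nrl noo tgi gwkol lomnf xarj kwlmu dtqv cfgxg ljin muab
Hunk 4: at line 7 remove [lomnf,xarj] add [snnk,brvre,jzb] -> 16 lines: xpigs puvh vehpn rqeql nrl noo tgi gwkol snnk brvre jzb kwlmu dtqv cfgxg ljin muab
Hunk 5: at line 5 remove [noo,tgi] add [ldht] -> 15 lines: xpigs puvh vehpn rqeql nrl ldht gwkol snnk brvre jzb kwlmu dtqv cfgxg ljin muab
Final line 5: nrl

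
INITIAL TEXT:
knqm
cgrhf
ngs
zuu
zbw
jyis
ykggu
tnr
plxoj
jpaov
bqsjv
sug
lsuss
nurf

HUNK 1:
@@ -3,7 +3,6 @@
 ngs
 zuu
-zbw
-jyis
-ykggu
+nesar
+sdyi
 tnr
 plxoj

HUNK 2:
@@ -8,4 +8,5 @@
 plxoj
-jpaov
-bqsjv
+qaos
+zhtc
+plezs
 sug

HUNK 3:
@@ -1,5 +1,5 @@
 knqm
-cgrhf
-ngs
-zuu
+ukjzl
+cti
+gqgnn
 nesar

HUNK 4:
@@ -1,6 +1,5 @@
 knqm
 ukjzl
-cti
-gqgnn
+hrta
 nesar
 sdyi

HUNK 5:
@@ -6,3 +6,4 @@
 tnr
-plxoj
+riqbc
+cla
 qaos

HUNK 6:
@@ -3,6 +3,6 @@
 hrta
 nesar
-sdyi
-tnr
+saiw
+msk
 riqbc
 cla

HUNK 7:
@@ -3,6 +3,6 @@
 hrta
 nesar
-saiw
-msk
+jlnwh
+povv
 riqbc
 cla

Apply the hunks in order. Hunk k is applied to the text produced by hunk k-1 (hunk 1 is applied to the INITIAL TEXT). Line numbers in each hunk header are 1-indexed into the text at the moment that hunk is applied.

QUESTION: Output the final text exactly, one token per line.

Hunk 1: at line 3 remove [zbw,jyis,ykggu] add [nesar,sdyi] -> 13 lines: knqm cgrhf ngs zuu nesar sdyi tnr plxoj jpaov bqsjv sug lsuss nurf
Hunk 2: at line 8 remove [jpaov,bqsjv] add [qaos,zhtc,plezs] -> 14 lines: knqm cgrhf ngs zuu nesar sdyi tnr plxoj qaos zhtc plezs sug lsuss nurf
Hunk 3: at line 1 remove [cgrhf,ngs,zuu] add [ukjzl,cti,gqgnn] -> 14 lines: knqm ukjzl cti gqgnn nesar sdyi tnr plxoj qaos zhtc plezs sug lsuss nurf
Hunk 4: at line 1 remove [cti,gqgnn] add [hrta] -> 13 lines: knqm ukjzl hrta nesar sdyi tnr plxoj qaos zhtc plezs sug lsuss nurf
Hunk 5: at line 6 remove [plxoj] add [riqbc,cla] -> 14 lines: knqm ukjzl hrta nesar sdyi tnr riqbc cla qaos zhtc plezs sug lsuss nurf
Hunk 6: at line 3 remove [sdyi,tnr] add [saiw,msk] -> 14 lines: knqm ukjzl hrta nesar saiw msk riqbc cla qaos zhtc plezs sug lsuss nurf
Hunk 7: at line 3 remove [saiw,msk] add [jlnwh,povv] -> 14 lines: knqm ukjzl hrta nesar jlnwh povv riqbc cla qaos zhtc plezs sug lsuss nurf

Answer: knqm
ukjzl
hrta
nesar
jlnwh
povv
riqbc
cla
qaos
zhtc
plezs
sug
lsuss
nurf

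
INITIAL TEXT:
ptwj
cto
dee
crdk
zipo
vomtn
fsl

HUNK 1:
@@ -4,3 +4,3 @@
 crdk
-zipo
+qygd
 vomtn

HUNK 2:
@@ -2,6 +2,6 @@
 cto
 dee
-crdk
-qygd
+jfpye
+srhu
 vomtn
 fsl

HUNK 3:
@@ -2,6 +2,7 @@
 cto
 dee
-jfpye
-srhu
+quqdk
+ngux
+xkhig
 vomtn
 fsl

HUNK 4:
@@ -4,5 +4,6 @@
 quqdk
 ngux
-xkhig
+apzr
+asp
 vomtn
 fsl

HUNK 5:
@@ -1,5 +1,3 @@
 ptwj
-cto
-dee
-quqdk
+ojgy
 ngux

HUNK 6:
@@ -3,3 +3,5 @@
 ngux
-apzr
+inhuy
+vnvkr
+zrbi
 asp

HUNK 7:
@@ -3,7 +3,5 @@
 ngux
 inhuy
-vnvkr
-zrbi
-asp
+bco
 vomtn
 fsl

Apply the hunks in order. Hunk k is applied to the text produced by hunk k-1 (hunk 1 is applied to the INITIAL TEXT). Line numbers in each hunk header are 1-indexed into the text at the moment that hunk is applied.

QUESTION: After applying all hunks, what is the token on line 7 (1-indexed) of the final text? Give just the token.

Answer: fsl

Derivation:
Hunk 1: at line 4 remove [zipo] add [qygd] -> 7 lines: ptwj cto dee crdk qygd vomtn fsl
Hunk 2: at line 2 remove [crdk,qygd] add [jfpye,srhu] -> 7 lines: ptwj cto dee jfpye srhu vomtn fsl
Hunk 3: at line 2 remove [jfpye,srhu] add [quqdk,ngux,xkhig] -> 8 lines: ptwj cto dee quqdk ngux xkhig vomtn fsl
Hunk 4: at line 4 remove [xkhig] add [apzr,asp] -> 9 lines: ptwj cto dee quqdk ngux apzr asp vomtn fsl
Hunk 5: at line 1 remove [cto,dee,quqdk] add [ojgy] -> 7 lines: ptwj ojgy ngux apzr asp vomtn fsl
Hunk 6: at line 3 remove [apzr] add [inhuy,vnvkr,zrbi] -> 9 lines: ptwj ojgy ngux inhuy vnvkr zrbi asp vomtn fsl
Hunk 7: at line 3 remove [vnvkr,zrbi,asp] add [bco] -> 7 lines: ptwj ojgy ngux inhuy bco vomtn fsl
Final line 7: fsl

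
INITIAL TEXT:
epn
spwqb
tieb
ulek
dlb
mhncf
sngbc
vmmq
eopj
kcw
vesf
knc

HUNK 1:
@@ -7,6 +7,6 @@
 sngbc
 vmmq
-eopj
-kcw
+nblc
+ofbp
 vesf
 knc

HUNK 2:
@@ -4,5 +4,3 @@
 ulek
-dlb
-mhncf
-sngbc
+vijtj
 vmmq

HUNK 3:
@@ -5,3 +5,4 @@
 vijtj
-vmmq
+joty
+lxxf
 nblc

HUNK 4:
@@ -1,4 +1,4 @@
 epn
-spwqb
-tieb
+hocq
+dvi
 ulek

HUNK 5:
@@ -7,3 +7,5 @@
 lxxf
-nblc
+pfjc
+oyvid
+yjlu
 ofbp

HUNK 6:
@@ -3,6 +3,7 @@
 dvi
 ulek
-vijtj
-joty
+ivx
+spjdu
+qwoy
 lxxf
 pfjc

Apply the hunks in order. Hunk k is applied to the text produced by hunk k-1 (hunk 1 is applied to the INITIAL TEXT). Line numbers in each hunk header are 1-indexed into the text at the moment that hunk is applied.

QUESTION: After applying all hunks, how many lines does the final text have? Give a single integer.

Answer: 14

Derivation:
Hunk 1: at line 7 remove [eopj,kcw] add [nblc,ofbp] -> 12 lines: epn spwqb tieb ulek dlb mhncf sngbc vmmq nblc ofbp vesf knc
Hunk 2: at line 4 remove [dlb,mhncf,sngbc] add [vijtj] -> 10 lines: epn spwqb tieb ulek vijtj vmmq nblc ofbp vesf knc
Hunk 3: at line 5 remove [vmmq] add [joty,lxxf] -> 11 lines: epn spwqb tieb ulek vijtj joty lxxf nblc ofbp vesf knc
Hunk 4: at line 1 remove [spwqb,tieb] add [hocq,dvi] -> 11 lines: epn hocq dvi ulek vijtj joty lxxf nblc ofbp vesf knc
Hunk 5: at line 7 remove [nblc] add [pfjc,oyvid,yjlu] -> 13 lines: epn hocq dvi ulek vijtj joty lxxf pfjc oyvid yjlu ofbp vesf knc
Hunk 6: at line 3 remove [vijtj,joty] add [ivx,spjdu,qwoy] -> 14 lines: epn hocq dvi ulek ivx spjdu qwoy lxxf pfjc oyvid yjlu ofbp vesf knc
Final line count: 14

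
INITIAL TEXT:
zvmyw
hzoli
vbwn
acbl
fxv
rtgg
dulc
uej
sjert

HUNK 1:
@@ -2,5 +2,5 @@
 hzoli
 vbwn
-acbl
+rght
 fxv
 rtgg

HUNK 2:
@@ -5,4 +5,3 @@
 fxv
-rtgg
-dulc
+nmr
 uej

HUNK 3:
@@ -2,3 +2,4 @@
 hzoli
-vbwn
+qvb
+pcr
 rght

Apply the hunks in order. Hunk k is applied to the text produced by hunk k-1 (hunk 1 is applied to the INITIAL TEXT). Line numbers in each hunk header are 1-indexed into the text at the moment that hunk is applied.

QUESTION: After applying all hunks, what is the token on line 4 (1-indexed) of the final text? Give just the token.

Answer: pcr

Derivation:
Hunk 1: at line 2 remove [acbl] add [rght] -> 9 lines: zvmyw hzoli vbwn rght fxv rtgg dulc uej sjert
Hunk 2: at line 5 remove [rtgg,dulc] add [nmr] -> 8 lines: zvmyw hzoli vbwn rght fxv nmr uej sjert
Hunk 3: at line 2 remove [vbwn] add [qvb,pcr] -> 9 lines: zvmyw hzoli qvb pcr rght fxv nmr uej sjert
Final line 4: pcr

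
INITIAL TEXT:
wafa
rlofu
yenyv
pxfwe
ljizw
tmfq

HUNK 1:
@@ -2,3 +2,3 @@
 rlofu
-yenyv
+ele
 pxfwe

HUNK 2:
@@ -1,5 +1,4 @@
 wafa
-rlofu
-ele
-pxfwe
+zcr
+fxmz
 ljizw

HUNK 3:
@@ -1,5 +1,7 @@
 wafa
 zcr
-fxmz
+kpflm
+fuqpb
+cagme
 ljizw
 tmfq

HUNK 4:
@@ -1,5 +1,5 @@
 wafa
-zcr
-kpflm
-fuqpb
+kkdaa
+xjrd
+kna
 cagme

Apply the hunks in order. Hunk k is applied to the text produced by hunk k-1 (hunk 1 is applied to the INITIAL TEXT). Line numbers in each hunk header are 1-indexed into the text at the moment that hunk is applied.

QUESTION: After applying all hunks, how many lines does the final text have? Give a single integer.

Answer: 7

Derivation:
Hunk 1: at line 2 remove [yenyv] add [ele] -> 6 lines: wafa rlofu ele pxfwe ljizw tmfq
Hunk 2: at line 1 remove [rlofu,ele,pxfwe] add [zcr,fxmz] -> 5 lines: wafa zcr fxmz ljizw tmfq
Hunk 3: at line 1 remove [fxmz] add [kpflm,fuqpb,cagme] -> 7 lines: wafa zcr kpflm fuqpb cagme ljizw tmfq
Hunk 4: at line 1 remove [zcr,kpflm,fuqpb] add [kkdaa,xjrd,kna] -> 7 lines: wafa kkdaa xjrd kna cagme ljizw tmfq
Final line count: 7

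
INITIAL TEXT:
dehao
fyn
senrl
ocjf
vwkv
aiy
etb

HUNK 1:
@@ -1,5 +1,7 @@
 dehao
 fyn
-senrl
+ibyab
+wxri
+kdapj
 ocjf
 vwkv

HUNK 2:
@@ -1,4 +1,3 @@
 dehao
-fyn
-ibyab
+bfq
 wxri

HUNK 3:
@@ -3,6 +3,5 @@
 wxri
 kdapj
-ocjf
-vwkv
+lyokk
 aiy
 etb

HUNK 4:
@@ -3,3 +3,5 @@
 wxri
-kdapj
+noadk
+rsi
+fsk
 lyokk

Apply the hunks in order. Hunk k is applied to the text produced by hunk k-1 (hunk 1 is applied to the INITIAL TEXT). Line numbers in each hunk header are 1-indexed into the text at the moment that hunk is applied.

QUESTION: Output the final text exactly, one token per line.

Hunk 1: at line 1 remove [senrl] add [ibyab,wxri,kdapj] -> 9 lines: dehao fyn ibyab wxri kdapj ocjf vwkv aiy etb
Hunk 2: at line 1 remove [fyn,ibyab] add [bfq] -> 8 lines: dehao bfq wxri kdapj ocjf vwkv aiy etb
Hunk 3: at line 3 remove [ocjf,vwkv] add [lyokk] -> 7 lines: dehao bfq wxri kdapj lyokk aiy etb
Hunk 4: at line 3 remove [kdapj] add [noadk,rsi,fsk] -> 9 lines: dehao bfq wxri noadk rsi fsk lyokk aiy etb

Answer: dehao
bfq
wxri
noadk
rsi
fsk
lyokk
aiy
etb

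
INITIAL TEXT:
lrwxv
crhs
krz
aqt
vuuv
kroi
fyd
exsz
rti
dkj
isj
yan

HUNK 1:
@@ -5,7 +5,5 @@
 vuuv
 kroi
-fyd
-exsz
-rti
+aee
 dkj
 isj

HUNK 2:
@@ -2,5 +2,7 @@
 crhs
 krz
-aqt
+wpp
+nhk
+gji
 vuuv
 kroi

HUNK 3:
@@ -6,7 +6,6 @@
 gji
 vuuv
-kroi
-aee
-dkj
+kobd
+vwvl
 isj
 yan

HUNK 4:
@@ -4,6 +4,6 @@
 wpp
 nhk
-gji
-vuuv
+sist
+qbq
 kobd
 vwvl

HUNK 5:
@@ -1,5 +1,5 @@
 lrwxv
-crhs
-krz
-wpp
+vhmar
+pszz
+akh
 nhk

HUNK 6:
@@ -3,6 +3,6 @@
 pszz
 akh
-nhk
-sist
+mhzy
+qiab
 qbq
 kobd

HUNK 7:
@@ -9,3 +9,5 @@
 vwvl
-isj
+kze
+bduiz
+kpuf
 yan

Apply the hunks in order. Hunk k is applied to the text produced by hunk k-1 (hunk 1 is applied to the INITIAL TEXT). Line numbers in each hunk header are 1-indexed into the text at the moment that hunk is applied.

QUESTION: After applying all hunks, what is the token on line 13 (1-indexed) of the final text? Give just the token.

Answer: yan

Derivation:
Hunk 1: at line 5 remove [fyd,exsz,rti] add [aee] -> 10 lines: lrwxv crhs krz aqt vuuv kroi aee dkj isj yan
Hunk 2: at line 2 remove [aqt] add [wpp,nhk,gji] -> 12 lines: lrwxv crhs krz wpp nhk gji vuuv kroi aee dkj isj yan
Hunk 3: at line 6 remove [kroi,aee,dkj] add [kobd,vwvl] -> 11 lines: lrwxv crhs krz wpp nhk gji vuuv kobd vwvl isj yan
Hunk 4: at line 4 remove [gji,vuuv] add [sist,qbq] -> 11 lines: lrwxv crhs krz wpp nhk sist qbq kobd vwvl isj yan
Hunk 5: at line 1 remove [crhs,krz,wpp] add [vhmar,pszz,akh] -> 11 lines: lrwxv vhmar pszz akh nhk sist qbq kobd vwvl isj yan
Hunk 6: at line 3 remove [nhk,sist] add [mhzy,qiab] -> 11 lines: lrwxv vhmar pszz akh mhzy qiab qbq kobd vwvl isj yan
Hunk 7: at line 9 remove [isj] add [kze,bduiz,kpuf] -> 13 lines: lrwxv vhmar pszz akh mhzy qiab qbq kobd vwvl kze bduiz kpuf yan
Final line 13: yan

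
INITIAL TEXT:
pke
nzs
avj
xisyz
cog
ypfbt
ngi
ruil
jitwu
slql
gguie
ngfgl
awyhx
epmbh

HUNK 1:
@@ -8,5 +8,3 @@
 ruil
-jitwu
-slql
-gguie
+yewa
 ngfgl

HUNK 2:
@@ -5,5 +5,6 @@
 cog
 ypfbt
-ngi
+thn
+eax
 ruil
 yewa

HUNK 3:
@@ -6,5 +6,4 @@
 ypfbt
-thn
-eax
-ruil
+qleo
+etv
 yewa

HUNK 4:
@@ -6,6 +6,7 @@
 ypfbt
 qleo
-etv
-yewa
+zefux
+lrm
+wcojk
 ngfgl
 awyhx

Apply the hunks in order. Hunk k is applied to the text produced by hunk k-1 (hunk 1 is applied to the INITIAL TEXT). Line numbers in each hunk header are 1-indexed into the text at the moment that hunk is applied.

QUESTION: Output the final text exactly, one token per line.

Hunk 1: at line 8 remove [jitwu,slql,gguie] add [yewa] -> 12 lines: pke nzs avj xisyz cog ypfbt ngi ruil yewa ngfgl awyhx epmbh
Hunk 2: at line 5 remove [ngi] add [thn,eax] -> 13 lines: pke nzs avj xisyz cog ypfbt thn eax ruil yewa ngfgl awyhx epmbh
Hunk 3: at line 6 remove [thn,eax,ruil] add [qleo,etv] -> 12 lines: pke nzs avj xisyz cog ypfbt qleo etv yewa ngfgl awyhx epmbh
Hunk 4: at line 6 remove [etv,yewa] add [zefux,lrm,wcojk] -> 13 lines: pke nzs avj xisyz cog ypfbt qleo zefux lrm wcojk ngfgl awyhx epmbh

Answer: pke
nzs
avj
xisyz
cog
ypfbt
qleo
zefux
lrm
wcojk
ngfgl
awyhx
epmbh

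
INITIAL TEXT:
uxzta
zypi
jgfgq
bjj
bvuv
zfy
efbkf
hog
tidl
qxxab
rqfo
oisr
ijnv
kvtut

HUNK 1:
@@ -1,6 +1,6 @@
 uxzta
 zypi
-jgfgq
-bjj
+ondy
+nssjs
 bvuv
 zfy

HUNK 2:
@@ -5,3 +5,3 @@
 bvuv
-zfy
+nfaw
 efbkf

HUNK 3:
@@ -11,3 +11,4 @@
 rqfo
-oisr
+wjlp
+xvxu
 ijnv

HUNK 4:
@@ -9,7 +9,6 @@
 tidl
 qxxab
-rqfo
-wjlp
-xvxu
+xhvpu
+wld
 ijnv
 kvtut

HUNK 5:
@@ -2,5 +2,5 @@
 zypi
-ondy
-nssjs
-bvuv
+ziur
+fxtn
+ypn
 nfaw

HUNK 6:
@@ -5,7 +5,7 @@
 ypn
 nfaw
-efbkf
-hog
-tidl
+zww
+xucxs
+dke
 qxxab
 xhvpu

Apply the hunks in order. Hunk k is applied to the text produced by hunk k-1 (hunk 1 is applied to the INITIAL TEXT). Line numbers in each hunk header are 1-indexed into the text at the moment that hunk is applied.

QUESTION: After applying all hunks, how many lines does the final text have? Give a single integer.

Answer: 14

Derivation:
Hunk 1: at line 1 remove [jgfgq,bjj] add [ondy,nssjs] -> 14 lines: uxzta zypi ondy nssjs bvuv zfy efbkf hog tidl qxxab rqfo oisr ijnv kvtut
Hunk 2: at line 5 remove [zfy] add [nfaw] -> 14 lines: uxzta zypi ondy nssjs bvuv nfaw efbkf hog tidl qxxab rqfo oisr ijnv kvtut
Hunk 3: at line 11 remove [oisr] add [wjlp,xvxu] -> 15 lines: uxzta zypi ondy nssjs bvuv nfaw efbkf hog tidl qxxab rqfo wjlp xvxu ijnv kvtut
Hunk 4: at line 9 remove [rqfo,wjlp,xvxu] add [xhvpu,wld] -> 14 lines: uxzta zypi ondy nssjs bvuv nfaw efbkf hog tidl qxxab xhvpu wld ijnv kvtut
Hunk 5: at line 2 remove [ondy,nssjs,bvuv] add [ziur,fxtn,ypn] -> 14 lines: uxzta zypi ziur fxtn ypn nfaw efbkf hog tidl qxxab xhvpu wld ijnv kvtut
Hunk 6: at line 5 remove [efbkf,hog,tidl] add [zww,xucxs,dke] -> 14 lines: uxzta zypi ziur fxtn ypn nfaw zww xucxs dke qxxab xhvpu wld ijnv kvtut
Final line count: 14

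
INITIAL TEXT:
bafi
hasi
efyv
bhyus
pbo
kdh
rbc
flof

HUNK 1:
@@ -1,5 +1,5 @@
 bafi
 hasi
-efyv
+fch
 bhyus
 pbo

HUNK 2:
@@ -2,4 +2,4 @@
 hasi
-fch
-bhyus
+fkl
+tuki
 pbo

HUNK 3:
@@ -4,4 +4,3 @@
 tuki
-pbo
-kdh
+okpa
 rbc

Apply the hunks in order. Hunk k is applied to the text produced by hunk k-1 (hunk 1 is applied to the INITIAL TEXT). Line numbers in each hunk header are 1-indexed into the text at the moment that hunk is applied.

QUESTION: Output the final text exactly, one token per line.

Hunk 1: at line 1 remove [efyv] add [fch] -> 8 lines: bafi hasi fch bhyus pbo kdh rbc flof
Hunk 2: at line 2 remove [fch,bhyus] add [fkl,tuki] -> 8 lines: bafi hasi fkl tuki pbo kdh rbc flof
Hunk 3: at line 4 remove [pbo,kdh] add [okpa] -> 7 lines: bafi hasi fkl tuki okpa rbc flof

Answer: bafi
hasi
fkl
tuki
okpa
rbc
flof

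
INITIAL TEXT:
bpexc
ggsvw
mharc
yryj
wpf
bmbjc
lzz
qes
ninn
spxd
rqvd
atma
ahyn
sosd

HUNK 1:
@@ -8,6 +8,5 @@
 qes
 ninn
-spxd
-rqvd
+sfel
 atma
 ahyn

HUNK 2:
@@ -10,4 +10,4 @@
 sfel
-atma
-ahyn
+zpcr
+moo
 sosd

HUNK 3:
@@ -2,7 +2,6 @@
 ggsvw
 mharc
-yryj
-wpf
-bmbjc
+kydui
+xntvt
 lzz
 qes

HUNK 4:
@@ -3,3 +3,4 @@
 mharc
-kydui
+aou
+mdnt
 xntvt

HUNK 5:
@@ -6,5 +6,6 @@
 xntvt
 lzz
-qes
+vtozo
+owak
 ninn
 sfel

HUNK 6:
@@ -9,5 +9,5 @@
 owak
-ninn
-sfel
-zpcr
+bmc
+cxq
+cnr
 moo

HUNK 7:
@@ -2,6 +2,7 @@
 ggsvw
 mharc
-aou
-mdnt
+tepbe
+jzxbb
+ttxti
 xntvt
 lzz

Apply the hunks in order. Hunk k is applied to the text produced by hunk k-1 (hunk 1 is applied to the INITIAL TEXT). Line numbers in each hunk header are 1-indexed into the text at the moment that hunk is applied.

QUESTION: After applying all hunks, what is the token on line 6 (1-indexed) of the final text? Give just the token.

Answer: ttxti

Derivation:
Hunk 1: at line 8 remove [spxd,rqvd] add [sfel] -> 13 lines: bpexc ggsvw mharc yryj wpf bmbjc lzz qes ninn sfel atma ahyn sosd
Hunk 2: at line 10 remove [atma,ahyn] add [zpcr,moo] -> 13 lines: bpexc ggsvw mharc yryj wpf bmbjc lzz qes ninn sfel zpcr moo sosd
Hunk 3: at line 2 remove [yryj,wpf,bmbjc] add [kydui,xntvt] -> 12 lines: bpexc ggsvw mharc kydui xntvt lzz qes ninn sfel zpcr moo sosd
Hunk 4: at line 3 remove [kydui] add [aou,mdnt] -> 13 lines: bpexc ggsvw mharc aou mdnt xntvt lzz qes ninn sfel zpcr moo sosd
Hunk 5: at line 6 remove [qes] add [vtozo,owak] -> 14 lines: bpexc ggsvw mharc aou mdnt xntvt lzz vtozo owak ninn sfel zpcr moo sosd
Hunk 6: at line 9 remove [ninn,sfel,zpcr] add [bmc,cxq,cnr] -> 14 lines: bpexc ggsvw mharc aou mdnt xntvt lzz vtozo owak bmc cxq cnr moo sosd
Hunk 7: at line 2 remove [aou,mdnt] add [tepbe,jzxbb,ttxti] -> 15 lines: bpexc ggsvw mharc tepbe jzxbb ttxti xntvt lzz vtozo owak bmc cxq cnr moo sosd
Final line 6: ttxti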